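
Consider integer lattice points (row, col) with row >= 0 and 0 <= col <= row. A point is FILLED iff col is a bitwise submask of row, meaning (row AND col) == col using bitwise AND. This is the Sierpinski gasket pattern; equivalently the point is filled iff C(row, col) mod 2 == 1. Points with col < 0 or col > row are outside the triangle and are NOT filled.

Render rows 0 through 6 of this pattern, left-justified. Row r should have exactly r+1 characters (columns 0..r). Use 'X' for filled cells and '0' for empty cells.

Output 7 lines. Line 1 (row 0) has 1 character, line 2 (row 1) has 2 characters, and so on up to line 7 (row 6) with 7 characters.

Answer: X
XX
X0X
XXXX
X000X
XX00XX
X0X0X0X

Derivation:
r0=0: X
r1=1: XX
r2=10: X0X
r3=11: XXXX
r4=100: X000X
r5=101: XX00XX
r6=110: X0X0X0X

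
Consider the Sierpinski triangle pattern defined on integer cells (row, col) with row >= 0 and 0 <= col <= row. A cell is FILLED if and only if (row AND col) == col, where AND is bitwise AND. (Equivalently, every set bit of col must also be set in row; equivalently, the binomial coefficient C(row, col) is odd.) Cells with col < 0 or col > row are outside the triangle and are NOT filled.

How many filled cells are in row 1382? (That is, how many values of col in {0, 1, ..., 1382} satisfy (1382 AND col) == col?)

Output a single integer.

1382 in binary = 10101100110
popcount(1382) = number of 1-bits in 10101100110 = 6
A col c satisfies (1382 AND c) == c iff every set bit of c is also set in 1382; each of the 6 set bits of 1382 can independently be on or off in c.
count = 2^6 = 64

Answer: 64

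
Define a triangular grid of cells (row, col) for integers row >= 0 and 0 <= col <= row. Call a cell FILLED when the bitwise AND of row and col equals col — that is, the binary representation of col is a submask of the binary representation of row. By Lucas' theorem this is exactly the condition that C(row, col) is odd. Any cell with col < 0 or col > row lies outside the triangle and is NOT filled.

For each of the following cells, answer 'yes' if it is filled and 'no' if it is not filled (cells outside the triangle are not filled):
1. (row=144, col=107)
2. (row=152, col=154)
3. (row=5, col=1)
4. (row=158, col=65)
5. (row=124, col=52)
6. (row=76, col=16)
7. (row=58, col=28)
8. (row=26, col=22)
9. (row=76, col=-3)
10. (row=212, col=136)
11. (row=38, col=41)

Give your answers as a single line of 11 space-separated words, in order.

(144,107): row=0b10010000, col=0b1101011, row AND col = 0b0 = 0; 0 != 107 -> empty
(152,154): col outside [0, 152] -> not filled
(5,1): row=0b101, col=0b1, row AND col = 0b1 = 1; 1 == 1 -> filled
(158,65): row=0b10011110, col=0b1000001, row AND col = 0b0 = 0; 0 != 65 -> empty
(124,52): row=0b1111100, col=0b110100, row AND col = 0b110100 = 52; 52 == 52 -> filled
(76,16): row=0b1001100, col=0b10000, row AND col = 0b0 = 0; 0 != 16 -> empty
(58,28): row=0b111010, col=0b11100, row AND col = 0b11000 = 24; 24 != 28 -> empty
(26,22): row=0b11010, col=0b10110, row AND col = 0b10010 = 18; 18 != 22 -> empty
(76,-3): col outside [0, 76] -> not filled
(212,136): row=0b11010100, col=0b10001000, row AND col = 0b10000000 = 128; 128 != 136 -> empty
(38,41): col outside [0, 38] -> not filled

Answer: no no yes no yes no no no no no no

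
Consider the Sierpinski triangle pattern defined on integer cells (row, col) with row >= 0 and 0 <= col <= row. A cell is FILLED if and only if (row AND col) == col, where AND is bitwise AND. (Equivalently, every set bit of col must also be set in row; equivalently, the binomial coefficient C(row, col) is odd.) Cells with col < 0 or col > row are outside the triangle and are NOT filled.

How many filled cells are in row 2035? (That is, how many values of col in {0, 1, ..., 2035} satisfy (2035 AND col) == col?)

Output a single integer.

2035 in binary = 11111110011
popcount(2035) = number of 1-bits in 11111110011 = 9
A col c satisfies (2035 AND c) == c iff every set bit of c is also set in 2035; each of the 9 set bits of 2035 can independently be on or off in c.
count = 2^9 = 512

Answer: 512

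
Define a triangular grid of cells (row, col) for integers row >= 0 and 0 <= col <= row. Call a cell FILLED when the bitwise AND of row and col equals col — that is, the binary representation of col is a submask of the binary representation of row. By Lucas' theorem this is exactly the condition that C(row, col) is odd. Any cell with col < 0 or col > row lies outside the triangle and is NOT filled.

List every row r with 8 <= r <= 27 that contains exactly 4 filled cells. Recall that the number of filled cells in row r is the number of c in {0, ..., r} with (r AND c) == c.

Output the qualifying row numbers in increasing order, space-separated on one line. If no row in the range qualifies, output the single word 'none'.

Row r has 2^popcount(r) filled cells, so we need popcount(r) = log2(4) = 2.
Scan r = 8..27 and keep those with exactly 2 one-bits:
r=8=1000 popcount=1 -> skip
r=9=1001 popcount=2 -> KEEP
r=10=1010 popcount=2 -> KEEP
r=11=1011 popcount=3 -> skip
r=12=1100 popcount=2 -> KEEP
r=13=1101 popcount=3 -> skip
r=14=1110 popcount=3 -> skip
r=15=1111 popcount=4 -> skip
r=16=10000 popcount=1 -> skip
r=17=10001 popcount=2 -> KEEP
r=18=10010 popcount=2 -> KEEP
r=19=10011 popcount=3 -> skip
r=20=10100 popcount=2 -> KEEP
r=21=10101 popcount=3 -> skip
r=22=10110 popcount=3 -> skip
r=23=10111 popcount=4 -> skip
r=24=11000 popcount=2 -> KEEP
r=25=11001 popcount=3 -> skip
r=26=11010 popcount=3 -> skip
r=27=11011 popcount=4 -> skip
Kept rows: 9 10 12 17 18 20 24

Answer: 9 10 12 17 18 20 24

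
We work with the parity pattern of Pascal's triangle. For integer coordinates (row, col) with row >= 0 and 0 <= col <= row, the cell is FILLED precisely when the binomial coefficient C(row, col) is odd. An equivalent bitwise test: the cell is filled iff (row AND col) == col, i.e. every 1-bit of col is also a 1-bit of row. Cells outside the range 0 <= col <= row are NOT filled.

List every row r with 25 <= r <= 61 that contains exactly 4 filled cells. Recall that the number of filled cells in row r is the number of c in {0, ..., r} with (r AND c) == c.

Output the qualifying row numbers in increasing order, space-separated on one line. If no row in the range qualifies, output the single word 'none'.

Answer: 33 34 36 40 48

Derivation:
Row r has 2^popcount(r) filled cells, so we need popcount(r) = log2(4) = 2.
Scan r = 25..61 and keep those with exactly 2 one-bits:
r=25=11001 popcount=3 -> skip
r=26=11010 popcount=3 -> skip
r=27=11011 popcount=4 -> skip
r=28=11100 popcount=3 -> skip
r=29=11101 popcount=4 -> skip
r=30=11110 popcount=4 -> skip
r=31=11111 popcount=5 -> skip
r=32=100000 popcount=1 -> skip
r=33=100001 popcount=2 -> KEEP
r=34=100010 popcount=2 -> KEEP
r=35=100011 popcount=3 -> skip
r=36=100100 popcount=2 -> KEEP
r=37=100101 popcount=3 -> skip
r=38=100110 popcount=3 -> skip
r=39=100111 popcount=4 -> skip
r=40=101000 popcount=2 -> KEEP
r=41=101001 popcount=3 -> skip
r=42=101010 popcount=3 -> skip
r=43=101011 popcount=4 -> skip
r=44=101100 popcount=3 -> skip
r=45=101101 popcount=4 -> skip
r=46=101110 popcount=4 -> skip
r=47=101111 popcount=5 -> skip
r=48=110000 popcount=2 -> KEEP
r=49=110001 popcount=3 -> skip
r=50=110010 popcount=3 -> skip
r=51=110011 popcount=4 -> skip
r=52=110100 popcount=3 -> skip
r=53=110101 popcount=4 -> skip
r=54=110110 popcount=4 -> skip
r=55=110111 popcount=5 -> skip
r=56=111000 popcount=3 -> skip
r=57=111001 popcount=4 -> skip
r=58=111010 popcount=4 -> skip
r=59=111011 popcount=5 -> skip
r=60=111100 popcount=4 -> skip
r=61=111101 popcount=5 -> skip
Kept rows: 33 34 36 40 48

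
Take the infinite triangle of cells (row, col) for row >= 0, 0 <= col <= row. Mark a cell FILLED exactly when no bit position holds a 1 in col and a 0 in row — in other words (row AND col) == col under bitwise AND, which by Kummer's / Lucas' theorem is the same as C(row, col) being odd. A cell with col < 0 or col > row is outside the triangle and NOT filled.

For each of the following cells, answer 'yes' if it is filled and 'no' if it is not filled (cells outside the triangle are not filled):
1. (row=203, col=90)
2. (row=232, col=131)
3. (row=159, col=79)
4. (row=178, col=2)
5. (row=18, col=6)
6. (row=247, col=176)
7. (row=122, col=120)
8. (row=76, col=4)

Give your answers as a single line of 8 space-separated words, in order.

(203,90): row=0b11001011, col=0b1011010, row AND col = 0b1001010 = 74; 74 != 90 -> empty
(232,131): row=0b11101000, col=0b10000011, row AND col = 0b10000000 = 128; 128 != 131 -> empty
(159,79): row=0b10011111, col=0b1001111, row AND col = 0b1111 = 15; 15 != 79 -> empty
(178,2): row=0b10110010, col=0b10, row AND col = 0b10 = 2; 2 == 2 -> filled
(18,6): row=0b10010, col=0b110, row AND col = 0b10 = 2; 2 != 6 -> empty
(247,176): row=0b11110111, col=0b10110000, row AND col = 0b10110000 = 176; 176 == 176 -> filled
(122,120): row=0b1111010, col=0b1111000, row AND col = 0b1111000 = 120; 120 == 120 -> filled
(76,4): row=0b1001100, col=0b100, row AND col = 0b100 = 4; 4 == 4 -> filled

Answer: no no no yes no yes yes yes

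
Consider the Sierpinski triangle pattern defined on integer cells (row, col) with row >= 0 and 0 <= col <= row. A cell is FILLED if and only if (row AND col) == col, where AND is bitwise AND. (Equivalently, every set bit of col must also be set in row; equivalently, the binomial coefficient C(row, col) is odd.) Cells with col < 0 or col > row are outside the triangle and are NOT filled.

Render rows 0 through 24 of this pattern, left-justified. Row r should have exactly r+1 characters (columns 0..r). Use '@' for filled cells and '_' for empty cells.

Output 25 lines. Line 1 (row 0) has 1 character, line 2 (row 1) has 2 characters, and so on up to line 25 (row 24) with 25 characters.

Answer: @
@@
@_@
@@@@
@___@
@@__@@
@_@_@_@
@@@@@@@@
@_______@
@@______@@
@_@_____@_@
@@@@____@@@@
@___@___@___@
@@__@@__@@__@@
@_@_@_@_@_@_@_@
@@@@@@@@@@@@@@@@
@_______________@
@@______________@@
@_@_____________@_@
@@@@____________@@@@
@___@___________@___@
@@__@@__________@@__@@
@_@_@_@_________@_@_@_@
@@@@@@@@________@@@@@@@@
@_______@_______@_______@

Derivation:
r0=0: @
r1=1: @@
r2=10: @_@
r3=11: @@@@
r4=100: @___@
r5=101: @@__@@
r6=110: @_@_@_@
r7=111: @@@@@@@@
r8=1000: @_______@
r9=1001: @@______@@
r10=1010: @_@_____@_@
r11=1011: @@@@____@@@@
r12=1100: @___@___@___@
r13=1101: @@__@@__@@__@@
r14=1110: @_@_@_@_@_@_@_@
r15=1111: @@@@@@@@@@@@@@@@
r16=10000: @_______________@
r17=10001: @@______________@@
r18=10010: @_@_____________@_@
r19=10011: @@@@____________@@@@
r20=10100: @___@___________@___@
r21=10101: @@__@@__________@@__@@
r22=10110: @_@_@_@_________@_@_@_@
r23=10111: @@@@@@@@________@@@@@@@@
r24=11000: @_______@_______@_______@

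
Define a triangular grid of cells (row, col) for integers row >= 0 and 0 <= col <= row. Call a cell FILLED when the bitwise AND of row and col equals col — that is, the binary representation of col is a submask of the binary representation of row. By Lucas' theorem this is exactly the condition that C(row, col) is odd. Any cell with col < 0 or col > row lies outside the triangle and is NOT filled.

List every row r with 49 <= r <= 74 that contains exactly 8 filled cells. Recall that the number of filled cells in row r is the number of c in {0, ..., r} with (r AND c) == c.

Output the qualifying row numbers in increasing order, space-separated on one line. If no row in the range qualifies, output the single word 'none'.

Row r has 2^popcount(r) filled cells, so we need popcount(r) = log2(8) = 3.
Scan r = 49..74 and keep those with exactly 3 one-bits:
r=49=110001 popcount=3 -> KEEP
r=50=110010 popcount=3 -> KEEP
r=51=110011 popcount=4 -> skip
r=52=110100 popcount=3 -> KEEP
r=53=110101 popcount=4 -> skip
r=54=110110 popcount=4 -> skip
r=55=110111 popcount=5 -> skip
r=56=111000 popcount=3 -> KEEP
r=57=111001 popcount=4 -> skip
r=58=111010 popcount=4 -> skip
r=59=111011 popcount=5 -> skip
r=60=111100 popcount=4 -> skip
r=61=111101 popcount=5 -> skip
r=62=111110 popcount=5 -> skip
r=63=111111 popcount=6 -> skip
r=64=1000000 popcount=1 -> skip
r=65=1000001 popcount=2 -> skip
r=66=1000010 popcount=2 -> skip
r=67=1000011 popcount=3 -> KEEP
r=68=1000100 popcount=2 -> skip
r=69=1000101 popcount=3 -> KEEP
r=70=1000110 popcount=3 -> KEEP
r=71=1000111 popcount=4 -> skip
r=72=1001000 popcount=2 -> skip
r=73=1001001 popcount=3 -> KEEP
r=74=1001010 popcount=3 -> KEEP
Kept rows: 49 50 52 56 67 69 70 73 74

Answer: 49 50 52 56 67 69 70 73 74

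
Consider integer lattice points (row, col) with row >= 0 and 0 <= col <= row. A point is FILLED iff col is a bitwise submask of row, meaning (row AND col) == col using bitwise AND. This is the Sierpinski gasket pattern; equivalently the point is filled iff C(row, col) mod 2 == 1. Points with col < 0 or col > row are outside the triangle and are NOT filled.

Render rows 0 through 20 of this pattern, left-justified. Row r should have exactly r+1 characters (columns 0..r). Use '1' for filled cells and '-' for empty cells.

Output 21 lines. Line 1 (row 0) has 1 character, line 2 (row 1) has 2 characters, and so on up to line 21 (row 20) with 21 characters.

Answer: 1
11
1-1
1111
1---1
11--11
1-1-1-1
11111111
1-------1
11------11
1-1-----1-1
1111----1111
1---1---1---1
11--11--11--11
1-1-1-1-1-1-1-1
1111111111111111
1---------------1
11--------------11
1-1-------------1-1
1111------------1111
1---1-----------1---1

Derivation:
r0=0: 1
r1=1: 11
r2=10: 1-1
r3=11: 1111
r4=100: 1---1
r5=101: 11--11
r6=110: 1-1-1-1
r7=111: 11111111
r8=1000: 1-------1
r9=1001: 11------11
r10=1010: 1-1-----1-1
r11=1011: 1111----1111
r12=1100: 1---1---1---1
r13=1101: 11--11--11--11
r14=1110: 1-1-1-1-1-1-1-1
r15=1111: 1111111111111111
r16=10000: 1---------------1
r17=10001: 11--------------11
r18=10010: 1-1-------------1-1
r19=10011: 1111------------1111
r20=10100: 1---1-----------1---1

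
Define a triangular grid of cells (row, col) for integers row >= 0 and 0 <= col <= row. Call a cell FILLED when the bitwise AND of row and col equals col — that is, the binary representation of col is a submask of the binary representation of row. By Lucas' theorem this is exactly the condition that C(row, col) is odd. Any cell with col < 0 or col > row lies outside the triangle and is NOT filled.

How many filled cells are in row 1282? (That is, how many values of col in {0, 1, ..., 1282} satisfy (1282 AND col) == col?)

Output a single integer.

Answer: 8

Derivation:
1282 in binary = 10100000010
popcount(1282) = number of 1-bits in 10100000010 = 3
A col c satisfies (1282 AND c) == c iff every set bit of c is also set in 1282; each of the 3 set bits of 1282 can independently be on or off in c.
count = 2^3 = 8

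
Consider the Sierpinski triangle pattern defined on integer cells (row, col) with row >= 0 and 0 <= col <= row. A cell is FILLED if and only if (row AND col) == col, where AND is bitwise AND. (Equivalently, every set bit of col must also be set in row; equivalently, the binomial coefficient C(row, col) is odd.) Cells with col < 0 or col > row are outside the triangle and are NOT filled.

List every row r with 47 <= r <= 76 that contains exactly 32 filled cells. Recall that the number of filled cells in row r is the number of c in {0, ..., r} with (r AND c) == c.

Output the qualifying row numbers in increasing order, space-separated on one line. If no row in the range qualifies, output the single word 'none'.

Answer: 47 55 59 61 62

Derivation:
Row r has 2^popcount(r) filled cells, so we need popcount(r) = log2(32) = 5.
Scan r = 47..76 and keep those with exactly 5 one-bits:
r=47=101111 popcount=5 -> KEEP
r=48=110000 popcount=2 -> skip
r=49=110001 popcount=3 -> skip
r=50=110010 popcount=3 -> skip
r=51=110011 popcount=4 -> skip
r=52=110100 popcount=3 -> skip
r=53=110101 popcount=4 -> skip
r=54=110110 popcount=4 -> skip
r=55=110111 popcount=5 -> KEEP
r=56=111000 popcount=3 -> skip
r=57=111001 popcount=4 -> skip
r=58=111010 popcount=4 -> skip
r=59=111011 popcount=5 -> KEEP
r=60=111100 popcount=4 -> skip
r=61=111101 popcount=5 -> KEEP
r=62=111110 popcount=5 -> KEEP
r=63=111111 popcount=6 -> skip
r=64=1000000 popcount=1 -> skip
r=65=1000001 popcount=2 -> skip
r=66=1000010 popcount=2 -> skip
r=67=1000011 popcount=3 -> skip
r=68=1000100 popcount=2 -> skip
r=69=1000101 popcount=3 -> skip
r=70=1000110 popcount=3 -> skip
r=71=1000111 popcount=4 -> skip
r=72=1001000 popcount=2 -> skip
r=73=1001001 popcount=3 -> skip
r=74=1001010 popcount=3 -> skip
r=75=1001011 popcount=4 -> skip
r=76=1001100 popcount=3 -> skip
Kept rows: 47 55 59 61 62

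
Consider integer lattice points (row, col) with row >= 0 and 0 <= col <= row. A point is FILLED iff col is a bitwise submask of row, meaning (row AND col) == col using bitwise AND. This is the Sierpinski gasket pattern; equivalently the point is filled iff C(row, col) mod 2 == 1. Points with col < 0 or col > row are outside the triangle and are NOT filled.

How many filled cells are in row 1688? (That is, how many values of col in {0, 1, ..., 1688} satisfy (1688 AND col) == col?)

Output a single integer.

Answer: 32

Derivation:
1688 in binary = 11010011000
popcount(1688) = number of 1-bits in 11010011000 = 5
A col c satisfies (1688 AND c) == c iff every set bit of c is also set in 1688; each of the 5 set bits of 1688 can independently be on or off in c.
count = 2^5 = 32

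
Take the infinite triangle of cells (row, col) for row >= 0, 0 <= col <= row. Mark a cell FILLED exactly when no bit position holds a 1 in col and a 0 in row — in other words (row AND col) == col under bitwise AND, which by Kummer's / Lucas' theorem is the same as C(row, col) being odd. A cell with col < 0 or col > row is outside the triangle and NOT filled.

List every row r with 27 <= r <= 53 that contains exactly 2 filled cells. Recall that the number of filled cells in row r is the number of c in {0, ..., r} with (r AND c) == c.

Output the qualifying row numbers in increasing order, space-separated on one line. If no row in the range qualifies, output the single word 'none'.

Row r has 2^popcount(r) filled cells, so we need popcount(r) = log2(2) = 1.
Scan r = 27..53 and keep those with exactly 1 one-bits:
r=27=11011 popcount=4 -> skip
r=28=11100 popcount=3 -> skip
r=29=11101 popcount=4 -> skip
r=30=11110 popcount=4 -> skip
r=31=11111 popcount=5 -> skip
r=32=100000 popcount=1 -> KEEP
r=33=100001 popcount=2 -> skip
r=34=100010 popcount=2 -> skip
r=35=100011 popcount=3 -> skip
r=36=100100 popcount=2 -> skip
r=37=100101 popcount=3 -> skip
r=38=100110 popcount=3 -> skip
r=39=100111 popcount=4 -> skip
r=40=101000 popcount=2 -> skip
r=41=101001 popcount=3 -> skip
r=42=101010 popcount=3 -> skip
r=43=101011 popcount=4 -> skip
r=44=101100 popcount=3 -> skip
r=45=101101 popcount=4 -> skip
r=46=101110 popcount=4 -> skip
r=47=101111 popcount=5 -> skip
r=48=110000 popcount=2 -> skip
r=49=110001 popcount=3 -> skip
r=50=110010 popcount=3 -> skip
r=51=110011 popcount=4 -> skip
r=52=110100 popcount=3 -> skip
r=53=110101 popcount=4 -> skip
Kept rows: 32

Answer: 32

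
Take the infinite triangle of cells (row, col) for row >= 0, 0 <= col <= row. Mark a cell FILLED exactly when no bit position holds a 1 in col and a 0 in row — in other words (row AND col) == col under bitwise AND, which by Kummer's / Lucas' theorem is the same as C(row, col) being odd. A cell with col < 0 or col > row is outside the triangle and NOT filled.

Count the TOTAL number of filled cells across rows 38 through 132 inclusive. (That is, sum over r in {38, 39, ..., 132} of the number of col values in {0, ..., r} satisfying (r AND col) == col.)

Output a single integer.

Answer: 1936

Derivation:
r38=100110 pc3: +8 =8
r39=100111 pc4: +16 =24
r40=101000 pc2: +4 =28
r41=101001 pc3: +8 =36
r42=101010 pc3: +8 =44
r43=101011 pc4: +16 =60
r44=101100 pc3: +8 =68
r45=101101 pc4: +16 =84
r46=101110 pc4: +16 =100
r47=101111 pc5: +32 =132
r48=110000 pc2: +4 =136
r49=110001 pc3: +8 =144
r50=110010 pc3: +8 =152
r51=110011 pc4: +16 =168
r52=110100 pc3: +8 =176
r53=110101 pc4: +16 =192
r54=110110 pc4: +16 =208
r55=110111 pc5: +32 =240
r56=111000 pc3: +8 =248
r57=111001 pc4: +16 =264
r58=111010 pc4: +16 =280
r59=111011 pc5: +32 =312
r60=111100 pc4: +16 =328
r61=111101 pc5: +32 =360
r62=111110 pc5: +32 =392
r63=111111 pc6: +64 =456
r64=1000000 pc1: +2 =458
r65=1000001 pc2: +4 =462
r66=1000010 pc2: +4 =466
r67=1000011 pc3: +8 =474
r68=1000100 pc2: +4 =478
r69=1000101 pc3: +8 =486
r70=1000110 pc3: +8 =494
r71=1000111 pc4: +16 =510
r72=1001000 pc2: +4 =514
r73=1001001 pc3: +8 =522
r74=1001010 pc3: +8 =530
r75=1001011 pc4: +16 =546
r76=1001100 pc3: +8 =554
r77=1001101 pc4: +16 =570
r78=1001110 pc4: +16 =586
r79=1001111 pc5: +32 =618
r80=1010000 pc2: +4 =622
r81=1010001 pc3: +8 =630
r82=1010010 pc3: +8 =638
r83=1010011 pc4: +16 =654
r84=1010100 pc3: +8 =662
r85=1010101 pc4: +16 =678
r86=1010110 pc4: +16 =694
r87=1010111 pc5: +32 =726
r88=1011000 pc3: +8 =734
r89=1011001 pc4: +16 =750
r90=1011010 pc4: +16 =766
r91=1011011 pc5: +32 =798
r92=1011100 pc4: +16 =814
r93=1011101 pc5: +32 =846
r94=1011110 pc5: +32 =878
r95=1011111 pc6: +64 =942
r96=1100000 pc2: +4 =946
r97=1100001 pc3: +8 =954
r98=1100010 pc3: +8 =962
r99=1100011 pc4: +16 =978
r100=1100100 pc3: +8 =986
r101=1100101 pc4: +16 =1002
r102=1100110 pc4: +16 =1018
r103=1100111 pc5: +32 =1050
r104=1101000 pc3: +8 =1058
r105=1101001 pc4: +16 =1074
r106=1101010 pc4: +16 =1090
r107=1101011 pc5: +32 =1122
r108=1101100 pc4: +16 =1138
r109=1101101 pc5: +32 =1170
r110=1101110 pc5: +32 =1202
r111=1101111 pc6: +64 =1266
r112=1110000 pc3: +8 =1274
r113=1110001 pc4: +16 =1290
r114=1110010 pc4: +16 =1306
r115=1110011 pc5: +32 =1338
r116=1110100 pc4: +16 =1354
r117=1110101 pc5: +32 =1386
r118=1110110 pc5: +32 =1418
r119=1110111 pc6: +64 =1482
r120=1111000 pc4: +16 =1498
r121=1111001 pc5: +32 =1530
r122=1111010 pc5: +32 =1562
r123=1111011 pc6: +64 =1626
r124=1111100 pc5: +32 =1658
r125=1111101 pc6: +64 =1722
r126=1111110 pc6: +64 =1786
r127=1111111 pc7: +128 =1914
r128=10000000 pc1: +2 =1916
r129=10000001 pc2: +4 =1920
r130=10000010 pc2: +4 =1924
r131=10000011 pc3: +8 =1932
r132=10000100 pc2: +4 =1936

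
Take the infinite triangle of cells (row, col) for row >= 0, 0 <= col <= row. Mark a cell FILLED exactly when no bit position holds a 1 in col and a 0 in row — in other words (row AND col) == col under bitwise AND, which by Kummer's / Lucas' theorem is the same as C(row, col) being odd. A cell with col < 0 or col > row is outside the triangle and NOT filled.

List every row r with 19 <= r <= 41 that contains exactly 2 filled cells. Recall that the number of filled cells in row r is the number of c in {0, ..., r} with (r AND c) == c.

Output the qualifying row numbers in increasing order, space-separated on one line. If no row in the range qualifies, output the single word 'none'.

Answer: 32

Derivation:
Row r has 2^popcount(r) filled cells, so we need popcount(r) = log2(2) = 1.
Scan r = 19..41 and keep those with exactly 1 one-bits:
r=19=10011 popcount=3 -> skip
r=20=10100 popcount=2 -> skip
r=21=10101 popcount=3 -> skip
r=22=10110 popcount=3 -> skip
r=23=10111 popcount=4 -> skip
r=24=11000 popcount=2 -> skip
r=25=11001 popcount=3 -> skip
r=26=11010 popcount=3 -> skip
r=27=11011 popcount=4 -> skip
r=28=11100 popcount=3 -> skip
r=29=11101 popcount=4 -> skip
r=30=11110 popcount=4 -> skip
r=31=11111 popcount=5 -> skip
r=32=100000 popcount=1 -> KEEP
r=33=100001 popcount=2 -> skip
r=34=100010 popcount=2 -> skip
r=35=100011 popcount=3 -> skip
r=36=100100 popcount=2 -> skip
r=37=100101 popcount=3 -> skip
r=38=100110 popcount=3 -> skip
r=39=100111 popcount=4 -> skip
r=40=101000 popcount=2 -> skip
r=41=101001 popcount=3 -> skip
Kept rows: 32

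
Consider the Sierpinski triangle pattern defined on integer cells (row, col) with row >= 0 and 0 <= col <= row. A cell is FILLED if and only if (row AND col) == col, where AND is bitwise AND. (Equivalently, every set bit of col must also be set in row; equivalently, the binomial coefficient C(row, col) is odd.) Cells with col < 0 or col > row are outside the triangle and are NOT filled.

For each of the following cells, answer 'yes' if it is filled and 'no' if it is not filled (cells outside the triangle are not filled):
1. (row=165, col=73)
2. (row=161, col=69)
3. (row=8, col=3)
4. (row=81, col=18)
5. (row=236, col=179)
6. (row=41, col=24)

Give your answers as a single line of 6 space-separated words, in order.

Answer: no no no no no no

Derivation:
(165,73): row=0b10100101, col=0b1001001, row AND col = 0b1 = 1; 1 != 73 -> empty
(161,69): row=0b10100001, col=0b1000101, row AND col = 0b1 = 1; 1 != 69 -> empty
(8,3): row=0b1000, col=0b11, row AND col = 0b0 = 0; 0 != 3 -> empty
(81,18): row=0b1010001, col=0b10010, row AND col = 0b10000 = 16; 16 != 18 -> empty
(236,179): row=0b11101100, col=0b10110011, row AND col = 0b10100000 = 160; 160 != 179 -> empty
(41,24): row=0b101001, col=0b11000, row AND col = 0b1000 = 8; 8 != 24 -> empty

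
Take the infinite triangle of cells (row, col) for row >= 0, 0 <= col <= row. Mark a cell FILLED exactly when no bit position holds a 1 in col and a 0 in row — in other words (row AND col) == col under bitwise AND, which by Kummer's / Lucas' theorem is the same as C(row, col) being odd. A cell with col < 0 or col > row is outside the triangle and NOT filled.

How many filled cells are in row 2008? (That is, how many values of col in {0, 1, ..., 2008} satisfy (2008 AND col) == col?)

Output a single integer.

Answer: 128

Derivation:
2008 in binary = 11111011000
popcount(2008) = number of 1-bits in 11111011000 = 7
A col c satisfies (2008 AND c) == c iff every set bit of c is also set in 2008; each of the 7 set bits of 2008 can independently be on or off in c.
count = 2^7 = 128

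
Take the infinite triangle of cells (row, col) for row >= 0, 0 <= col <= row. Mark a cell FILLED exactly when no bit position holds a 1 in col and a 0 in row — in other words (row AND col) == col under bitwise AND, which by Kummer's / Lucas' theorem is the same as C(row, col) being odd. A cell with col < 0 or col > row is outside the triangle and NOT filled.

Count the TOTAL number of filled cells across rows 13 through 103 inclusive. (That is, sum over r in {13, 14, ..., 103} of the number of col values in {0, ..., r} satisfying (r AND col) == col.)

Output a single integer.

r13=1101 pc3: +8 =8
r14=1110 pc3: +8 =16
r15=1111 pc4: +16 =32
r16=10000 pc1: +2 =34
r17=10001 pc2: +4 =38
r18=10010 pc2: +4 =42
r19=10011 pc3: +8 =50
r20=10100 pc2: +4 =54
r21=10101 pc3: +8 =62
r22=10110 pc3: +8 =70
r23=10111 pc4: +16 =86
r24=11000 pc2: +4 =90
r25=11001 pc3: +8 =98
r26=11010 pc3: +8 =106
r27=11011 pc4: +16 =122
r28=11100 pc3: +8 =130
r29=11101 pc4: +16 =146
r30=11110 pc4: +16 =162
r31=11111 pc5: +32 =194
r32=100000 pc1: +2 =196
r33=100001 pc2: +4 =200
r34=100010 pc2: +4 =204
r35=100011 pc3: +8 =212
r36=100100 pc2: +4 =216
r37=100101 pc3: +8 =224
r38=100110 pc3: +8 =232
r39=100111 pc4: +16 =248
r40=101000 pc2: +4 =252
r41=101001 pc3: +8 =260
r42=101010 pc3: +8 =268
r43=101011 pc4: +16 =284
r44=101100 pc3: +8 =292
r45=101101 pc4: +16 =308
r46=101110 pc4: +16 =324
r47=101111 pc5: +32 =356
r48=110000 pc2: +4 =360
r49=110001 pc3: +8 =368
r50=110010 pc3: +8 =376
r51=110011 pc4: +16 =392
r52=110100 pc3: +8 =400
r53=110101 pc4: +16 =416
r54=110110 pc4: +16 =432
r55=110111 pc5: +32 =464
r56=111000 pc3: +8 =472
r57=111001 pc4: +16 =488
r58=111010 pc4: +16 =504
r59=111011 pc5: +32 =536
r60=111100 pc4: +16 =552
r61=111101 pc5: +32 =584
r62=111110 pc5: +32 =616
r63=111111 pc6: +64 =680
r64=1000000 pc1: +2 =682
r65=1000001 pc2: +4 =686
r66=1000010 pc2: +4 =690
r67=1000011 pc3: +8 =698
r68=1000100 pc2: +4 =702
r69=1000101 pc3: +8 =710
r70=1000110 pc3: +8 =718
r71=1000111 pc4: +16 =734
r72=1001000 pc2: +4 =738
r73=1001001 pc3: +8 =746
r74=1001010 pc3: +8 =754
r75=1001011 pc4: +16 =770
r76=1001100 pc3: +8 =778
r77=1001101 pc4: +16 =794
r78=1001110 pc4: +16 =810
r79=1001111 pc5: +32 =842
r80=1010000 pc2: +4 =846
r81=1010001 pc3: +8 =854
r82=1010010 pc3: +8 =862
r83=1010011 pc4: +16 =878
r84=1010100 pc3: +8 =886
r85=1010101 pc4: +16 =902
r86=1010110 pc4: +16 =918
r87=1010111 pc5: +32 =950
r88=1011000 pc3: +8 =958
r89=1011001 pc4: +16 =974
r90=1011010 pc4: +16 =990
r91=1011011 pc5: +32 =1022
r92=1011100 pc4: +16 =1038
r93=1011101 pc5: +32 =1070
r94=1011110 pc5: +32 =1102
r95=1011111 pc6: +64 =1166
r96=1100000 pc2: +4 =1170
r97=1100001 pc3: +8 =1178
r98=1100010 pc3: +8 =1186
r99=1100011 pc4: +16 =1202
r100=1100100 pc3: +8 =1210
r101=1100101 pc4: +16 =1226
r102=1100110 pc4: +16 =1242
r103=1100111 pc5: +32 =1274

Answer: 1274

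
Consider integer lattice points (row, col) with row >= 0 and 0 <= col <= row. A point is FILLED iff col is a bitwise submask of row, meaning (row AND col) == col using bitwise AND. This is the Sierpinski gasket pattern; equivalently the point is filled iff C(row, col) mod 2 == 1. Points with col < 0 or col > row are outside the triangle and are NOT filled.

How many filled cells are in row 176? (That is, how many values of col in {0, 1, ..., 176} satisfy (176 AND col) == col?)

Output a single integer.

Answer: 8

Derivation:
176 in binary = 10110000
popcount(176) = number of 1-bits in 10110000 = 3
A col c satisfies (176 AND c) == c iff every set bit of c is also set in 176; each of the 3 set bits of 176 can independently be on or off in c.
count = 2^3 = 8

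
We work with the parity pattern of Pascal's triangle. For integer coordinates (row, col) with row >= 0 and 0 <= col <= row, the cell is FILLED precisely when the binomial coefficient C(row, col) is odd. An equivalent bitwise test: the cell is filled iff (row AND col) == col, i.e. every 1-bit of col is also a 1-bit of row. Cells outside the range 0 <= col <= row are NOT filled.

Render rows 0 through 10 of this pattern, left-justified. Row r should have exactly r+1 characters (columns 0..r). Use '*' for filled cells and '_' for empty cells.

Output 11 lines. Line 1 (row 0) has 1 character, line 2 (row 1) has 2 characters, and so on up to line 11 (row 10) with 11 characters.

r0=0: *
r1=1: **
r2=10: *_*
r3=11: ****
r4=100: *___*
r5=101: **__**
r6=110: *_*_*_*
r7=111: ********
r8=1000: *_______*
r9=1001: **______**
r10=1010: *_*_____*_*

Answer: *
**
*_*
****
*___*
**__**
*_*_*_*
********
*_______*
**______**
*_*_____*_*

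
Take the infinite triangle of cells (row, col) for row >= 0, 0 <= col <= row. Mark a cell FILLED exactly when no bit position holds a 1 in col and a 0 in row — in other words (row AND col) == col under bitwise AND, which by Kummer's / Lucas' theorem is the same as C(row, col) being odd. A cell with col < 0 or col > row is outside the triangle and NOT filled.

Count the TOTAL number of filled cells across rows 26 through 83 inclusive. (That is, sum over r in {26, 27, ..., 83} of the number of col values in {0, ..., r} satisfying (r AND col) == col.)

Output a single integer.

Answer: 780

Derivation:
r26=11010 pc3: +8 =8
r27=11011 pc4: +16 =24
r28=11100 pc3: +8 =32
r29=11101 pc4: +16 =48
r30=11110 pc4: +16 =64
r31=11111 pc5: +32 =96
r32=100000 pc1: +2 =98
r33=100001 pc2: +4 =102
r34=100010 pc2: +4 =106
r35=100011 pc3: +8 =114
r36=100100 pc2: +4 =118
r37=100101 pc3: +8 =126
r38=100110 pc3: +8 =134
r39=100111 pc4: +16 =150
r40=101000 pc2: +4 =154
r41=101001 pc3: +8 =162
r42=101010 pc3: +8 =170
r43=101011 pc4: +16 =186
r44=101100 pc3: +8 =194
r45=101101 pc4: +16 =210
r46=101110 pc4: +16 =226
r47=101111 pc5: +32 =258
r48=110000 pc2: +4 =262
r49=110001 pc3: +8 =270
r50=110010 pc3: +8 =278
r51=110011 pc4: +16 =294
r52=110100 pc3: +8 =302
r53=110101 pc4: +16 =318
r54=110110 pc4: +16 =334
r55=110111 pc5: +32 =366
r56=111000 pc3: +8 =374
r57=111001 pc4: +16 =390
r58=111010 pc4: +16 =406
r59=111011 pc5: +32 =438
r60=111100 pc4: +16 =454
r61=111101 pc5: +32 =486
r62=111110 pc5: +32 =518
r63=111111 pc6: +64 =582
r64=1000000 pc1: +2 =584
r65=1000001 pc2: +4 =588
r66=1000010 pc2: +4 =592
r67=1000011 pc3: +8 =600
r68=1000100 pc2: +4 =604
r69=1000101 pc3: +8 =612
r70=1000110 pc3: +8 =620
r71=1000111 pc4: +16 =636
r72=1001000 pc2: +4 =640
r73=1001001 pc3: +8 =648
r74=1001010 pc3: +8 =656
r75=1001011 pc4: +16 =672
r76=1001100 pc3: +8 =680
r77=1001101 pc4: +16 =696
r78=1001110 pc4: +16 =712
r79=1001111 pc5: +32 =744
r80=1010000 pc2: +4 =748
r81=1010001 pc3: +8 =756
r82=1010010 pc3: +8 =764
r83=1010011 pc4: +16 =780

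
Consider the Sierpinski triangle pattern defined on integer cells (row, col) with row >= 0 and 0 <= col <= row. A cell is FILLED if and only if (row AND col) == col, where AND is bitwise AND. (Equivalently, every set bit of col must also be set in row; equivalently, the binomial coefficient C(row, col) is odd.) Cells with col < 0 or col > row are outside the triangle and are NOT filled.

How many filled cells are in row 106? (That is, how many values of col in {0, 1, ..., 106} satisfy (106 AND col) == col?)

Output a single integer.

Answer: 16

Derivation:
106 in binary = 1101010
popcount(106) = number of 1-bits in 1101010 = 4
A col c satisfies (106 AND c) == c iff every set bit of c is also set in 106; each of the 4 set bits of 106 can independently be on or off in c.
count = 2^4 = 16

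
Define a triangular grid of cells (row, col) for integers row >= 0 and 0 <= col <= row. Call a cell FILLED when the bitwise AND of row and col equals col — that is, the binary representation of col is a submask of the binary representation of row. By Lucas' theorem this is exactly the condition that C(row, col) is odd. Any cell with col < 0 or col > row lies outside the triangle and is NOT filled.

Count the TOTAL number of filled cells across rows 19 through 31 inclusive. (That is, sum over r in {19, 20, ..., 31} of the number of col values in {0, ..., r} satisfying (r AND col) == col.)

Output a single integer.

Answer: 152

Derivation:
r19=10011 pc3: +8 =8
r20=10100 pc2: +4 =12
r21=10101 pc3: +8 =20
r22=10110 pc3: +8 =28
r23=10111 pc4: +16 =44
r24=11000 pc2: +4 =48
r25=11001 pc3: +8 =56
r26=11010 pc3: +8 =64
r27=11011 pc4: +16 =80
r28=11100 pc3: +8 =88
r29=11101 pc4: +16 =104
r30=11110 pc4: +16 =120
r31=11111 pc5: +32 =152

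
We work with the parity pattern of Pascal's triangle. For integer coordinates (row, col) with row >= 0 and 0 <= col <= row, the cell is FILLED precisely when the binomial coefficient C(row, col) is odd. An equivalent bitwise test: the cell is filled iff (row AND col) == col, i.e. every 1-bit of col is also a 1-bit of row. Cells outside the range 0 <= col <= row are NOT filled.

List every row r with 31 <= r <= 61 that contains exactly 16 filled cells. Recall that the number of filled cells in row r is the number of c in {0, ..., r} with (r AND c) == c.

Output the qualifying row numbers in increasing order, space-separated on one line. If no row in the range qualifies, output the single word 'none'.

Answer: 39 43 45 46 51 53 54 57 58 60

Derivation:
Row r has 2^popcount(r) filled cells, so we need popcount(r) = log2(16) = 4.
Scan r = 31..61 and keep those with exactly 4 one-bits:
r=31=11111 popcount=5 -> skip
r=32=100000 popcount=1 -> skip
r=33=100001 popcount=2 -> skip
r=34=100010 popcount=2 -> skip
r=35=100011 popcount=3 -> skip
r=36=100100 popcount=2 -> skip
r=37=100101 popcount=3 -> skip
r=38=100110 popcount=3 -> skip
r=39=100111 popcount=4 -> KEEP
r=40=101000 popcount=2 -> skip
r=41=101001 popcount=3 -> skip
r=42=101010 popcount=3 -> skip
r=43=101011 popcount=4 -> KEEP
r=44=101100 popcount=3 -> skip
r=45=101101 popcount=4 -> KEEP
r=46=101110 popcount=4 -> KEEP
r=47=101111 popcount=5 -> skip
r=48=110000 popcount=2 -> skip
r=49=110001 popcount=3 -> skip
r=50=110010 popcount=3 -> skip
r=51=110011 popcount=4 -> KEEP
r=52=110100 popcount=3 -> skip
r=53=110101 popcount=4 -> KEEP
r=54=110110 popcount=4 -> KEEP
r=55=110111 popcount=5 -> skip
r=56=111000 popcount=3 -> skip
r=57=111001 popcount=4 -> KEEP
r=58=111010 popcount=4 -> KEEP
r=59=111011 popcount=5 -> skip
r=60=111100 popcount=4 -> KEEP
r=61=111101 popcount=5 -> skip
Kept rows: 39 43 45 46 51 53 54 57 58 60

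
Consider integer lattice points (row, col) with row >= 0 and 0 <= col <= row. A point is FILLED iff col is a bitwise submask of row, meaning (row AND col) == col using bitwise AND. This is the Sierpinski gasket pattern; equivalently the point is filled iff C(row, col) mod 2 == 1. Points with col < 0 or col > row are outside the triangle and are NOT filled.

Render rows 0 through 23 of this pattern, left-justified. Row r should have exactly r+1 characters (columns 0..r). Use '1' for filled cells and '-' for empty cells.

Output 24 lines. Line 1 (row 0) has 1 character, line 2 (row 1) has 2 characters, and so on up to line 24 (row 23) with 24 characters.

r0=0: 1
r1=1: 11
r2=10: 1-1
r3=11: 1111
r4=100: 1---1
r5=101: 11--11
r6=110: 1-1-1-1
r7=111: 11111111
r8=1000: 1-------1
r9=1001: 11------11
r10=1010: 1-1-----1-1
r11=1011: 1111----1111
r12=1100: 1---1---1---1
r13=1101: 11--11--11--11
r14=1110: 1-1-1-1-1-1-1-1
r15=1111: 1111111111111111
r16=10000: 1---------------1
r17=10001: 11--------------11
r18=10010: 1-1-------------1-1
r19=10011: 1111------------1111
r20=10100: 1---1-----------1---1
r21=10101: 11--11----------11--11
r22=10110: 1-1-1-1---------1-1-1-1
r23=10111: 11111111--------11111111

Answer: 1
11
1-1
1111
1---1
11--11
1-1-1-1
11111111
1-------1
11------11
1-1-----1-1
1111----1111
1---1---1---1
11--11--11--11
1-1-1-1-1-1-1-1
1111111111111111
1---------------1
11--------------11
1-1-------------1-1
1111------------1111
1---1-----------1---1
11--11----------11--11
1-1-1-1---------1-1-1-1
11111111--------11111111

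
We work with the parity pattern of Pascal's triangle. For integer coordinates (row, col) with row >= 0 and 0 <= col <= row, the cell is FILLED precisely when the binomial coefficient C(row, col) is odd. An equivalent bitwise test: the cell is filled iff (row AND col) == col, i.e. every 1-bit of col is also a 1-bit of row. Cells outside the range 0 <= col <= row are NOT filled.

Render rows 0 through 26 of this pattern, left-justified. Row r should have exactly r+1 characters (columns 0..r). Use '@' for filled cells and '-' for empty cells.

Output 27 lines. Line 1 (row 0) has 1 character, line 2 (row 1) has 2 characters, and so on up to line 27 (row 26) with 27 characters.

r0=0: @
r1=1: @@
r2=10: @-@
r3=11: @@@@
r4=100: @---@
r5=101: @@--@@
r6=110: @-@-@-@
r7=111: @@@@@@@@
r8=1000: @-------@
r9=1001: @@------@@
r10=1010: @-@-----@-@
r11=1011: @@@@----@@@@
r12=1100: @---@---@---@
r13=1101: @@--@@--@@--@@
r14=1110: @-@-@-@-@-@-@-@
r15=1111: @@@@@@@@@@@@@@@@
r16=10000: @---------------@
r17=10001: @@--------------@@
r18=10010: @-@-------------@-@
r19=10011: @@@@------------@@@@
r20=10100: @---@-----------@---@
r21=10101: @@--@@----------@@--@@
r22=10110: @-@-@-@---------@-@-@-@
r23=10111: @@@@@@@@--------@@@@@@@@
r24=11000: @-------@-------@-------@
r25=11001: @@------@@------@@------@@
r26=11010: @-@-----@-@-----@-@-----@-@

Answer: @
@@
@-@
@@@@
@---@
@@--@@
@-@-@-@
@@@@@@@@
@-------@
@@------@@
@-@-----@-@
@@@@----@@@@
@---@---@---@
@@--@@--@@--@@
@-@-@-@-@-@-@-@
@@@@@@@@@@@@@@@@
@---------------@
@@--------------@@
@-@-------------@-@
@@@@------------@@@@
@---@-----------@---@
@@--@@----------@@--@@
@-@-@-@---------@-@-@-@
@@@@@@@@--------@@@@@@@@
@-------@-------@-------@
@@------@@------@@------@@
@-@-----@-@-----@-@-----@-@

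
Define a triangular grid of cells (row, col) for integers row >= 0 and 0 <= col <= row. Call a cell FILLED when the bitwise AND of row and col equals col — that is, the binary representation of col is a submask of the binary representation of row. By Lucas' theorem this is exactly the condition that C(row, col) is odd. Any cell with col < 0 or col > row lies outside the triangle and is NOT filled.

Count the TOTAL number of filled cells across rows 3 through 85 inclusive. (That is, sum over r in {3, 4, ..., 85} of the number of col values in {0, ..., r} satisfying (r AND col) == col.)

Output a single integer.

r3=11 pc2: +4 =4
r4=100 pc1: +2 =6
r5=101 pc2: +4 =10
r6=110 pc2: +4 =14
r7=111 pc3: +8 =22
r8=1000 pc1: +2 =24
r9=1001 pc2: +4 =28
r10=1010 pc2: +4 =32
r11=1011 pc3: +8 =40
r12=1100 pc2: +4 =44
r13=1101 pc3: +8 =52
r14=1110 pc3: +8 =60
r15=1111 pc4: +16 =76
r16=10000 pc1: +2 =78
r17=10001 pc2: +4 =82
r18=10010 pc2: +4 =86
r19=10011 pc3: +8 =94
r20=10100 pc2: +4 =98
r21=10101 pc3: +8 =106
r22=10110 pc3: +8 =114
r23=10111 pc4: +16 =130
r24=11000 pc2: +4 =134
r25=11001 pc3: +8 =142
r26=11010 pc3: +8 =150
r27=11011 pc4: +16 =166
r28=11100 pc3: +8 =174
r29=11101 pc4: +16 =190
r30=11110 pc4: +16 =206
r31=11111 pc5: +32 =238
r32=100000 pc1: +2 =240
r33=100001 pc2: +4 =244
r34=100010 pc2: +4 =248
r35=100011 pc3: +8 =256
r36=100100 pc2: +4 =260
r37=100101 pc3: +8 =268
r38=100110 pc3: +8 =276
r39=100111 pc4: +16 =292
r40=101000 pc2: +4 =296
r41=101001 pc3: +8 =304
r42=101010 pc3: +8 =312
r43=101011 pc4: +16 =328
r44=101100 pc3: +8 =336
r45=101101 pc4: +16 =352
r46=101110 pc4: +16 =368
r47=101111 pc5: +32 =400
r48=110000 pc2: +4 =404
r49=110001 pc3: +8 =412
r50=110010 pc3: +8 =420
r51=110011 pc4: +16 =436
r52=110100 pc3: +8 =444
r53=110101 pc4: +16 =460
r54=110110 pc4: +16 =476
r55=110111 pc5: +32 =508
r56=111000 pc3: +8 =516
r57=111001 pc4: +16 =532
r58=111010 pc4: +16 =548
r59=111011 pc5: +32 =580
r60=111100 pc4: +16 =596
r61=111101 pc5: +32 =628
r62=111110 pc5: +32 =660
r63=111111 pc6: +64 =724
r64=1000000 pc1: +2 =726
r65=1000001 pc2: +4 =730
r66=1000010 pc2: +4 =734
r67=1000011 pc3: +8 =742
r68=1000100 pc2: +4 =746
r69=1000101 pc3: +8 =754
r70=1000110 pc3: +8 =762
r71=1000111 pc4: +16 =778
r72=1001000 pc2: +4 =782
r73=1001001 pc3: +8 =790
r74=1001010 pc3: +8 =798
r75=1001011 pc4: +16 =814
r76=1001100 pc3: +8 =822
r77=1001101 pc4: +16 =838
r78=1001110 pc4: +16 =854
r79=1001111 pc5: +32 =886
r80=1010000 pc2: +4 =890
r81=1010001 pc3: +8 =898
r82=1010010 pc3: +8 =906
r83=1010011 pc4: +16 =922
r84=1010100 pc3: +8 =930
r85=1010101 pc4: +16 =946

Answer: 946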